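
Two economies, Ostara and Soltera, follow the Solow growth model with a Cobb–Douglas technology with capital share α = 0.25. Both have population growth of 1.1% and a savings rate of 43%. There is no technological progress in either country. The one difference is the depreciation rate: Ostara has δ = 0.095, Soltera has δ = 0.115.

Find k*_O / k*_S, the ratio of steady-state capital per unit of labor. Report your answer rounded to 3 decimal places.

k*_O / k*_S ≈ 1.259

Steady-state k* = [s/(n + δ)]^(1/(1−α)), so the ratio is [ (s_O/(n + δ)_O) / (s_S/(n + δ)_S) ]^1.3333.
s_O/(n + δ)_O = 0.43/0.106 = 4.0566; s_S/(n + δ)_S = 0.43/0.126 = 3.4127.
Ratio = (4.0566/3.4127)^1.3333 = 1.1887^1.3333 ≈ 1.2592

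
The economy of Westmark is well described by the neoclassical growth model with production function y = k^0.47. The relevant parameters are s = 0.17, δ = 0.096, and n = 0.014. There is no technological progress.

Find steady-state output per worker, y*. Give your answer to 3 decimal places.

y* = 1.471

Steady state requires s·f(k) = (n + δ)·k, i.e. s·k^α = (n + δ)·k.
Rearranging, k^(1−α) = s / (n + δ).
k^0.53 = 0.17 / (0.014 + 0.096) = 0.17 / 0.110 = 1.5455
k* = 1.5455^(1/0.53) ≈ 2.2737
y* = (k*)^α = 2.2737^0.47 ≈ 1.4712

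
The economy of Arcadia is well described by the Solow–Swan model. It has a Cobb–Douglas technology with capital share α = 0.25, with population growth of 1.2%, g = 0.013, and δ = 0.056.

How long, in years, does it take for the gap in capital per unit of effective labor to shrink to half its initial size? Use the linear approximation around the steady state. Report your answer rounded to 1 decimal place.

Near the steady state the convergence rate is λ = (1 − α)(n + g + δ).
λ = (1 − 0.25) × 0.081 = 0.75 × 0.081 = 0.06075
Half-life = ln 2 / λ = 0.6931 / 0.06075 ≈ 11.41 years

t_½ ≈ 11.4 years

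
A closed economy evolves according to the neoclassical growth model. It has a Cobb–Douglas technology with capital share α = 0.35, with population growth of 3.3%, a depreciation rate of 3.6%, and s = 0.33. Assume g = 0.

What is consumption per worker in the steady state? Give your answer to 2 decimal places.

At the steady state, Δk = 0, so s·k^α = (n + δ)·k.
Dividing both sides by k: k^(1−α) = s / (n + δ).
k^0.65 = 0.33 / (0.033 + 0.036) = 0.33 / 0.069 = 4.7826
k* = 4.7826^(1/0.65) ≈ 11.1080
y* = (k*)^α = 11.1080^0.35 ≈ 2.3226
c* = (1 − s)·y* = (1 − 0.33) × 2.3226 ≈ 1.5561

c* ≈ 1.56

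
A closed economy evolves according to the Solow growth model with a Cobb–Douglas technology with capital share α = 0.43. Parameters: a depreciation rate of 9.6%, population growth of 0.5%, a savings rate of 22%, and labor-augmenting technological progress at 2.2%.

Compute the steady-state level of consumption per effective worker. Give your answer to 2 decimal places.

Steady state requires s·f(k) = (n + g + δ)·k, i.e. s·k^α = (n + g + δ)·k.
Dividing both sides by k: k^(1−α) = s / (n + g + δ).
k^0.57 = 0.22 / (0.005 + 0.022 + 0.096) = 0.22 / 0.123 = 1.7886
k* = 1.7886^(1/0.57) ≈ 2.7734
y* = (k*)^α = 2.7734^0.43 ≈ 1.5506
c* = (1 − s)·y* = (1 − 0.22) × 1.5506 ≈ 1.2095

c* = 1.21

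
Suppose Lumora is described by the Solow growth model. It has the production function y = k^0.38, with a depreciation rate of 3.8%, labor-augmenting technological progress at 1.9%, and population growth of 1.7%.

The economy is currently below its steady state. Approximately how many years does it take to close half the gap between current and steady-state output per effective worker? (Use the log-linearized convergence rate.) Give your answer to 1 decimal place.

half-life ≈ 15.1 years

Near the steady state the convergence rate is λ = (1 − α)(n + g + δ).
λ = (1 − 0.38) × 0.074 = 0.62 × 0.074 = 0.04588
Half-life = ln 2 / λ = 0.6931 / 0.04588 ≈ 15.11 years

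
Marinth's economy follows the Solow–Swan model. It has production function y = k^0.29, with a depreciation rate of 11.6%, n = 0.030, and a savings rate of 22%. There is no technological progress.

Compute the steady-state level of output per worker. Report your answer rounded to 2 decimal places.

y* = 1.18

Steady state requires s·f(k) = (n + δ)·k, i.e. s·k^α = (n + δ)·k.
Dividing both sides by k: k^(1−α) = s / (n + δ).
k^0.71 = 0.22 / (0.030 + 0.116) = 0.22 / 0.146 = 1.5068
k* = 1.5068^(1/0.71) ≈ 1.7815
y* = (k*)^α = 1.7815^0.29 ≈ 1.1823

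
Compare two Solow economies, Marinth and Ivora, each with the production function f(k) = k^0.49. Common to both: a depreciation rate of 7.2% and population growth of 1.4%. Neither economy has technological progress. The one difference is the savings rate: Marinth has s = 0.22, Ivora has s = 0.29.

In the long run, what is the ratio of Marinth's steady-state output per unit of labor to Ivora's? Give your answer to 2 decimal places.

Steady-state y* = [s/(n + δ)]^(α/(1−α)), so the ratio is [ (s_M/(n + δ)_M) / (s_I/(n + δ)_I) ]^0.9608.
s_M/(n + δ)_M = 0.22/0.086 = 2.5581; s_I/(n + δ)_I = 0.29/0.086 = 3.3721.
Ratio = (2.5581/3.3721)^0.9608 = 0.7586^0.9608 ≈ 0.7669

ratio ≈ 0.77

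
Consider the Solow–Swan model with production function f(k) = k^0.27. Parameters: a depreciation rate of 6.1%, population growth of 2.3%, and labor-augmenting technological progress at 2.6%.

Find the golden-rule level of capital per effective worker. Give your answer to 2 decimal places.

The golden rule sets f'(k) = n + g + δ, i.e. α·k^(α−1) = n + g + δ.
So k^(1−α) = α / (n + g + δ) = 0.27 / 0.110 = 2.4545.
k_gold = 2.4545^(1/0.73) ≈ 3.4213

k_gold ≈ 3.42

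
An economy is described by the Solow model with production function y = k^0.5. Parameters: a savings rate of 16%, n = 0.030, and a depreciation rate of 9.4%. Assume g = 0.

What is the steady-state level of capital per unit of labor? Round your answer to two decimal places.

k* ≈ 1.66

Steady state requires s·f(k) = (n + δ)·k, i.e. s·k^α = (n + δ)·k.
Dividing both sides by k: k^(1−α) = s / (n + δ).
k^0.5 = 0.16 / (0.030 + 0.094) = 0.16 / 0.124 = 1.2903
k* = 1.2903^(1/0.5) ≈ 1.6649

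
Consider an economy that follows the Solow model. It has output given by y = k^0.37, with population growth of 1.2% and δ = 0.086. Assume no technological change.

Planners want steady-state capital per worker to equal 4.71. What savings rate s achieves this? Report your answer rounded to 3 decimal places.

s ≈ 0.260

Steady state requires s·f(k) = (n + δ)·k, i.e. s·k^α = (n + δ)·k.
So s / (n + δ) = (k*)^(1−α) = 4.71^0.63 = 2.6546.
Therefore s = 2.6546 × (n + δ) = 2.6546 × 0.098 = 0.2602.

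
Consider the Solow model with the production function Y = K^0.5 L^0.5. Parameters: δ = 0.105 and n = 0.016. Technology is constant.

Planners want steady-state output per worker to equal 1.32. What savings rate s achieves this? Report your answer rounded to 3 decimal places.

In steady state, investment equals break-even investment: s·k^α = (n + δ)·k.
Since y* = [s/(n + δ)]^(α/(1−α)), we have s/(n + δ) = (y*)^((1−α)/α) = 1.32^1 = 1.3200.
Therefore s = 1.3200 × (n + δ) = 1.3200 × 0.121 = 0.1597.

s ≈ 0.160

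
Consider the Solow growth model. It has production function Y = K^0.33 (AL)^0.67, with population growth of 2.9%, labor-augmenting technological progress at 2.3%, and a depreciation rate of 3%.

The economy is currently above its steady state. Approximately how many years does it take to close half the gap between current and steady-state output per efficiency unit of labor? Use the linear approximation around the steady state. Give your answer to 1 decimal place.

Near the steady state the convergence rate is λ = (1 − α)(n + g + δ).
λ = (1 − 0.33) × 0.082 = 0.67 × 0.082 = 0.05494
Half-life = ln 2 / λ = 0.6931 / 0.05494 ≈ 12.62 years

about 12.6 years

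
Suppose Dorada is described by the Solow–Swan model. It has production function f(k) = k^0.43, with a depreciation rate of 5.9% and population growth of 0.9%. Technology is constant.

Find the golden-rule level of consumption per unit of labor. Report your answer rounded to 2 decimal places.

At the golden rule, f'(k) = n + δ, so α·k^(α−1) = n + δ and k_gold = (α/(n + δ))^(1/(1−α)).
k_gold = (0.43/0.068)^(1/0.57) = 6.3235^1.7544 ≈ 25.4214
c_gold = f(k_gold) − (n + δ)·k_gold = 4.0201 − 0.068×25.4214 ≈ 2.2914

c_gold ≈ 2.29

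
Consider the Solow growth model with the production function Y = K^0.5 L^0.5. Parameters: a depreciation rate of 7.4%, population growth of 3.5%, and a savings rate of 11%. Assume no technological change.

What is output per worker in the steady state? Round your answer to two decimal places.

Steady state requires s·f(k) = (n + δ)·k, i.e. s·k^α = (n + δ)·k.
Dividing both sides by k: k^(1−α) = s / (n + δ).
k^0.5 = 0.11 / (0.035 + 0.074) = 0.11 / 0.109 = 1.0092
k* = 1.0092^(1/0.5) ≈ 1.0185
y* = (k*)^α = 1.0185^0.5 ≈ 1.0092

y* ≈ 1.01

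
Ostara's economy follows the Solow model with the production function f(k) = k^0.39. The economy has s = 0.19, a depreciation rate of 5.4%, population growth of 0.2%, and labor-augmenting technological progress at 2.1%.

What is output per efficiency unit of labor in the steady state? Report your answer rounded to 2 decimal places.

y* ≈ 1.78

At the steady state, Δk = 0, so s·k^α = (n + g + δ)·k.
Rearranging, k^(1−α) = s / (n + g + δ).
k^0.61 = 0.19 / (0.002 + 0.021 + 0.054) = 0.19 / 0.077 = 2.4675
k* = 2.4675^(1/0.61) ≈ 4.3959
y* = (k*)^α = 4.3959^0.39 ≈ 1.7815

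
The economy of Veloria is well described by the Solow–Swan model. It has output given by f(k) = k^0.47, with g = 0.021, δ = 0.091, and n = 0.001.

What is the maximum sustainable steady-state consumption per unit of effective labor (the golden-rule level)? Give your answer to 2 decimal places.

c_gold ≈ 1.88

At the golden rule, f'(k) = n + g + δ, so α·k^(α−1) = n + g + δ and k_gold = (α/(n + g + δ))^(1/(1−α)).
k_gold = (0.47/0.113)^(1/0.53) = 4.1593^1.8868 ≈ 14.7220
c_gold = f(k_gold) − (n + g + δ)·k_gold = 3.5395 − 0.113×14.7220 ≈ 1.8759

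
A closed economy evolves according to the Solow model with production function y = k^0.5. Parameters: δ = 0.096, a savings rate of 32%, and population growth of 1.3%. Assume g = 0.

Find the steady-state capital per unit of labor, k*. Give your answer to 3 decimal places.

k* = 8.619

At the steady state, Δk = 0, so s·k^α = (n + δ)·k.
Dividing both sides by k: k^(1−α) = s / (n + δ).
k^0.5 = 0.32 / (0.013 + 0.096) = 0.32 / 0.109 = 2.9358
k* = 2.9358^(1/0.5) ≈ 8.6189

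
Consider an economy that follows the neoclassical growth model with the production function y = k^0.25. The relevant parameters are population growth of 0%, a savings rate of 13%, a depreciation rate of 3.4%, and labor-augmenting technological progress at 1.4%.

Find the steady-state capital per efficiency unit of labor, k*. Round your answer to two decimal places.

At the steady state, Δk = 0, so s·k^α = (n + g + δ)·k.
Dividing both sides by k: k^(1−α) = s / (n + g + δ).
k^0.75 = 0.13 / (0.000 + 0.014 + 0.034) = 0.13 / 0.048 = 2.7083
k* = 2.7083^(1/0.75) ≈ 3.7751

k* ≈ 3.78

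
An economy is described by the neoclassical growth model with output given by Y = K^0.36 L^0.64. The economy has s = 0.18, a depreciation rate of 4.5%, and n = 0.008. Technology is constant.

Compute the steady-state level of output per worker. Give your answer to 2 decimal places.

At the steady state, Δk = 0, so s·k^α = (n + δ)·k.
Dividing both sides by k: k^(1−α) = s / (n + δ).
k^0.64 = 0.18 / (0.008 + 0.045) = 0.18 / 0.053 = 3.3962
k* = 3.3962^(1/0.64) ≈ 6.7558
y* = (k*)^α = 6.7558^0.36 ≈ 1.9892

y* ≈ 1.99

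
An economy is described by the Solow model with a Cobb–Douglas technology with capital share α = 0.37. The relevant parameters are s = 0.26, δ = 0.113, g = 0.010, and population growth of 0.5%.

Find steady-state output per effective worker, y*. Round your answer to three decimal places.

y* ≈ 1.516

Steady state requires s·f(k) = (n + g + δ)·k, i.e. s·k^α = (n + g + δ)·k.
Rearranging, k^(1−α) = s / (n + g + δ).
k^0.63 = 0.26 / (0.005 + 0.010 + 0.113) = 0.26 / 0.128 = 2.0313
k* = 2.0313^(1/0.63) ≈ 3.0799
y* = (k*)^α = 3.0799^0.37 ≈ 1.5162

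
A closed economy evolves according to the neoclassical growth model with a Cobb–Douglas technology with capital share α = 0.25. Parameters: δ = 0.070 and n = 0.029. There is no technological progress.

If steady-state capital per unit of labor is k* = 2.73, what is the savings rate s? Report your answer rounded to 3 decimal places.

s ≈ 0.210

Steady state requires s·f(k) = (n + δ)·k, i.e. s·k^α = (n + δ)·k.
So s / (n + δ) = (k*)^(1−α) = 2.73^0.75 = 2.1238.
Therefore s = 2.1238 × (n + δ) = 2.1238 × 0.099 = 0.2103.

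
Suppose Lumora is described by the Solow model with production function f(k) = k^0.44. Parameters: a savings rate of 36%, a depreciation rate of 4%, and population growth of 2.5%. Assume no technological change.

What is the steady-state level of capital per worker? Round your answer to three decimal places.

In steady state, investment equals break-even investment: s·k^α = (n + δ)·k.
Dividing both sides by k: k^(1−α) = s / (n + δ).
k^0.56 = 0.36 / (0.025 + 0.040) = 0.36 / 0.065 = 5.5385
k* = 5.5385^(1/0.56) ≈ 21.2562

k* ≈ 21.256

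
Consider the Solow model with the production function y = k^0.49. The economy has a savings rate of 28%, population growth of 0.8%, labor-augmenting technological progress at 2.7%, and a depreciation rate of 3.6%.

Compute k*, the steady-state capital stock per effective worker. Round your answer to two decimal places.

In steady state, investment equals break-even investment: s·k^α = (n + g + δ)·k.
Rearranging, k^(1−α) = s / (n + g + δ).
k^0.51 = 0.28 / (0.008 + 0.027 + 0.036) = 0.28 / 0.071 = 3.9437
k* = 3.9437^(1/0.51) ≈ 14.7380

k* = 14.74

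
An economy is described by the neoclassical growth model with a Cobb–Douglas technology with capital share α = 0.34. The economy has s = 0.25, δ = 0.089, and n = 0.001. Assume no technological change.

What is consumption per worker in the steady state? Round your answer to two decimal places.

In steady state, investment equals break-even investment: s·k^α = (n + δ)·k.
Rearranging, k^(1−α) = s / (n + δ).
k^0.66 = 0.25 / (0.001 + 0.089) = 0.25 / 0.090 = 2.7778
k* = 2.7778^(1/0.66) ≈ 4.7019
y* = (k*)^α = 4.7019^0.34 ≈ 1.6927
c* = (1 − s)·y* = (1 − 0.25) × 1.6927 ≈ 1.2695

c* = 1.27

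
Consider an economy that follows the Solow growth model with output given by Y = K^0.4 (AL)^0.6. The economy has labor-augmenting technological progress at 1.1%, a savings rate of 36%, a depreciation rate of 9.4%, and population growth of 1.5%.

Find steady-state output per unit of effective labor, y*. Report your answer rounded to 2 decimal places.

y* = 2.08

Steady state requires s·f(k) = (n + g + δ)·k, i.e. s·k^α = (n + g + δ)·k.
Dividing both sides by k: k^(1−α) = s / (n + g + δ).
k^0.6 = 0.36 / (0.015 + 0.011 + 0.094) = 0.36 / 0.120 = 3.0000
k* = 3.0000^(1/0.6) ≈ 6.2403
y* = (k*)^α = 6.2403^0.4 ≈ 2.0801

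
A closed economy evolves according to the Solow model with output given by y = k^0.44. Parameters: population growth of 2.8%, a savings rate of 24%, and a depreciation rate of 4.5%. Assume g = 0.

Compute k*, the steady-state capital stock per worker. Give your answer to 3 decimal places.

k* ≈ 8.376

Steady state requires s·f(k) = (n + δ)·k, i.e. s·k^α = (n + δ)·k.
Rearranging, k^(1−α) = s / (n + δ).
k^0.56 = 0.24 / (0.028 + 0.045) = 0.24 / 0.073 = 3.2877
k* = 3.2877^(1/0.56) ≈ 8.3757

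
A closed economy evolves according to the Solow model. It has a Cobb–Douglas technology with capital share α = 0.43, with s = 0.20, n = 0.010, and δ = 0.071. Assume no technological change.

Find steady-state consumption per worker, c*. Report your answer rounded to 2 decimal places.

c* = 1.58

At the steady state, Δk = 0, so s·k^α = (n + δ)·k.
Dividing both sides by k: k^(1−α) = s / (n + δ).
k^0.57 = 0.20 / (0.010 + 0.071) = 0.20 / 0.081 = 2.4691
k* = 2.4691^(1/0.57) ≈ 4.8827
y* = (k*)^α = 4.8827^0.43 ≈ 1.9775
c* = (1 − s)·y* = (1 − 0.20) × 1.9775 ≈ 1.5820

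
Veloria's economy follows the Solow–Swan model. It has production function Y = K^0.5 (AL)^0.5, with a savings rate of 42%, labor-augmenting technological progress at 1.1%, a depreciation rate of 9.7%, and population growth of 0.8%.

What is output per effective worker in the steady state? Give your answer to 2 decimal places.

y* = 3.62

Steady state requires s·f(k) = (n + g + δ)·k, i.e. s·k^α = (n + g + δ)·k.
Rearranging, k^(1−α) = s / (n + g + δ).
k^0.5 = 0.42 / (0.008 + 0.011 + 0.097) = 0.42 / 0.116 = 3.6207
k* = 3.6207^(1/0.5) ≈ 13.1095
y* = (k*)^α = 13.1095^0.5 ≈ 3.6207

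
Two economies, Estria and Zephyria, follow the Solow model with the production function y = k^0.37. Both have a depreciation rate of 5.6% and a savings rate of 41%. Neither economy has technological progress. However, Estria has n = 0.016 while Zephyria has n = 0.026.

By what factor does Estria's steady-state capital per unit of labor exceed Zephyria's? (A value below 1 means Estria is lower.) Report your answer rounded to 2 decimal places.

Steady-state k* = [s/(n + δ)]^(1/(1−α)), so the ratio is [ (s_E/(n + δ)_E) / (s_Z/(n + δ)_Z) ]^1.5873.
s_E/(n + δ)_E = 0.41/0.072 = 5.6944; s_Z/(n + δ)_Z = 0.41/0.082 = 5.0000.
Ratio = (5.6944/5.0000)^1.5873 = 1.1389^1.5873 ≈ 1.2293

k*_E / k*_Z ≈ 1.23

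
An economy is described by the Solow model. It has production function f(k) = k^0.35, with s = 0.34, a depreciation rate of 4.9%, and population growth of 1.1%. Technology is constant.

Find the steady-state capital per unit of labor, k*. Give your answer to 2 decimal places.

At the steady state, Δk = 0, so s·k^α = (n + δ)·k.
Rearranging, k^(1−α) = s / (n + δ).
k^0.65 = 0.34 / (0.011 + 0.049) = 0.34 / 0.060 = 5.6667
k* = 5.6667^(1/0.65) ≈ 14.4201

k* = 14.42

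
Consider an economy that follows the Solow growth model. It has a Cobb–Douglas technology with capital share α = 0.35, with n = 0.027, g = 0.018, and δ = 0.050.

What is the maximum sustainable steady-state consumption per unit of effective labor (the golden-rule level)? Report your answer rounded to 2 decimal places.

At the golden rule, f'(k) = n + g + δ, so α·k^(α−1) = n + g + δ and k_gold = (α/(n + g + δ))^(1/(1−α)).
k_gold = (0.35/0.095)^(1/0.65) = 3.6842^1.5385 ≈ 7.4357
c_gold = f(k_gold) − (n + g + δ)·k_gold = 2.0182 − 0.095×7.4357 ≈ 1.3118

c_gold ≈ 1.31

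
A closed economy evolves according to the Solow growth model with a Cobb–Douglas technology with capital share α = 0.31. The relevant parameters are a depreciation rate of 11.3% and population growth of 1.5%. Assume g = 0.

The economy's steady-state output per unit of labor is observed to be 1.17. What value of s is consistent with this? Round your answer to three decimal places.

Steady state requires s·f(k) = (n + δ)·k, i.e. s·k^α = (n + δ)·k.
Since y* = [s/(n + δ)]^(α/(1−α)), we have s/(n + δ) = (y*)^((1−α)/α) = 1.17^2.2258 = 1.4183.
Therefore s = 1.4183 × (n + δ) = 1.4183 × 0.128 = 0.1815.

s ≈ 0.182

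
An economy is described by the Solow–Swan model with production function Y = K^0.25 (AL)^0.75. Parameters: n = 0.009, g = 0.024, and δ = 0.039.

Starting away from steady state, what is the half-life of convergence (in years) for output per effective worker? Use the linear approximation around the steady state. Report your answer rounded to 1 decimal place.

half-life ≈ 12.8 years

Near the steady state the convergence rate is λ = (1 − α)(n + g + δ).
λ = (1 − 0.25) × 0.072 = 0.75 × 0.072 = 0.0540
Half-life = ln 2 / λ = 0.6931 / 0.0540 ≈ 12.84 years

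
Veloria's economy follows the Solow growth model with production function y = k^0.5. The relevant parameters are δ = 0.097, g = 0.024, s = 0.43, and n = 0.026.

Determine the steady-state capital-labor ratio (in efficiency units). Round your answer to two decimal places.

k* ≈ 8.56

Steady state requires s·f(k) = (n + g + δ)·k, i.e. s·k^α = (n + g + δ)·k.
Rearranging, k^(1−α) = s / (n + g + δ).
k^0.5 = 0.43 / (0.026 + 0.024 + 0.097) = 0.43 / 0.147 = 2.9252
k* = 2.9252^(1/0.5) ≈ 8.5568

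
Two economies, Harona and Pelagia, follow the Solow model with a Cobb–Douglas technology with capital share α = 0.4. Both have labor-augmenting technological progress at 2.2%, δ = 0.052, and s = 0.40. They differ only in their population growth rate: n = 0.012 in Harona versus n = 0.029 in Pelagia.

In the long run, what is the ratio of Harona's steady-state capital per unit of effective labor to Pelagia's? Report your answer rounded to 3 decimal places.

k*_H / k*_P ≈ 1.351

Steady-state k* = [s/(n + g + δ)]^(1/(1−α)), so the ratio is [ (s_H/(n + g + δ)_H) / (s_P/(n + g + δ)_P) ]^1.6667.
s_H/(n + g + δ)_H = 0.40/0.086 = 4.6512; s_P/(n + g + δ)_P = 0.40/0.103 = 3.8835.
Ratio = (4.6512/3.8835)^1.6667 = 1.1977^1.6667 ≈ 1.3508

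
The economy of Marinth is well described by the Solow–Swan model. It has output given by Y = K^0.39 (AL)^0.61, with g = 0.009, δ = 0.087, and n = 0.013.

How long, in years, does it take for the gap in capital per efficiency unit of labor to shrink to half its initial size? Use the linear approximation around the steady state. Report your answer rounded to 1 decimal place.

about 10.4 years

Near the steady state the convergence rate is λ = (1 − α)(n + g + δ).
λ = (1 − 0.39) × 0.109 = 0.61 × 0.109 = 0.06649
Half-life = ln 2 / λ = 0.6931 / 0.06649 ≈ 10.42 years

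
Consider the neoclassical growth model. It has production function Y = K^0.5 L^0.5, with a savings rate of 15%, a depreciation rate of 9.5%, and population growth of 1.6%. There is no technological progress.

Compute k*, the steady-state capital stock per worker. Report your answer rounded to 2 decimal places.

k* ≈ 1.83

At the steady state, Δk = 0, so s·k^α = (n + δ)·k.
Dividing both sides by k: k^(1−α) = s / (n + δ).
k^0.5 = 0.15 / (0.016 + 0.095) = 0.15 / 0.111 = 1.3514
k* = 1.3514^(1/0.5) ≈ 1.8263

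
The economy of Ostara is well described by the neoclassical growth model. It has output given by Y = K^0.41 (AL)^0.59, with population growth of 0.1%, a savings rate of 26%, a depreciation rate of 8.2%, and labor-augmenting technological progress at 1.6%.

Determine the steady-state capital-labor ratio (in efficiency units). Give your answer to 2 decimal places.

k* ≈ 5.14

Steady state requires s·f(k) = (n + g + δ)·k, i.e. s·k^α = (n + g + δ)·k.
Dividing both sides by k: k^(1−α) = s / (n + g + δ).
k^0.59 = 0.26 / (0.001 + 0.016 + 0.082) = 0.26 / 0.099 = 2.6263
k* = 2.6263^(1/0.59) ≈ 5.1375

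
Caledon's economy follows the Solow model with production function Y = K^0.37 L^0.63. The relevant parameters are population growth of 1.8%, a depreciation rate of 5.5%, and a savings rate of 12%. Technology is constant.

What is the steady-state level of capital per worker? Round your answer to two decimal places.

Steady state requires s·f(k) = (n + δ)·k, i.e. s·k^α = (n + δ)·k.
Rearranging, k^(1−α) = s / (n + δ).
k^0.63 = 0.12 / (0.018 + 0.055) = 0.12 / 0.073 = 1.6438
k* = 1.6438^(1/0.63) ≈ 2.2010

k* ≈ 2.20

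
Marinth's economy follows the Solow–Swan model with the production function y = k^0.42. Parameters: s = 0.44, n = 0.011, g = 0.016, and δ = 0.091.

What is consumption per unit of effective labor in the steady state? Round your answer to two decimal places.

c* = 1.45

Steady state requires s·f(k) = (n + g + δ)·k, i.e. s·k^α = (n + g + δ)·k.
Rearranging, k^(1−α) = s / (n + g + δ).
k^0.58 = 0.44 / (0.011 + 0.016 + 0.091) = 0.44 / 0.118 = 3.7288
k* = 3.7288^(1/0.58) ≈ 9.6708
y* = (k*)^α = 9.6708^0.42 ≈ 2.5935
c* = (1 − s)·y* = (1 − 0.44) × 2.5935 ≈ 1.4524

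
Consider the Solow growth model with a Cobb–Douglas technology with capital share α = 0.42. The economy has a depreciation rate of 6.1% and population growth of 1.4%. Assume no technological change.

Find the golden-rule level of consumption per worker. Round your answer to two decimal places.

At the golden rule, f'(k) = n + δ, so α·k^(α−1) = n + δ and k_gold = (α/(n + δ))^(1/(1−α)).
k_gold = (0.42/0.075)^(1/0.58) = 5.6000^1.7241 ≈ 19.4962
c_gold = f(k_gold) − (n + δ)·k_gold = 3.4816 − 0.075×19.4962 ≈ 2.0194

c_gold ≈ 2.02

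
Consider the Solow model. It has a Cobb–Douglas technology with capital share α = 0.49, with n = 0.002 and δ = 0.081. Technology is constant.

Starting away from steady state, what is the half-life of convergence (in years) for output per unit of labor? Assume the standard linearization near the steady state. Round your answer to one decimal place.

Near the steady state the convergence rate is λ = (1 − α)(n + δ).
λ = (1 − 0.49) × 0.083 = 0.51 × 0.083 = 0.04233
Half-life = ln 2 / λ = 0.6931 / 0.04233 ≈ 16.37 years

half-life ≈ 16.4 years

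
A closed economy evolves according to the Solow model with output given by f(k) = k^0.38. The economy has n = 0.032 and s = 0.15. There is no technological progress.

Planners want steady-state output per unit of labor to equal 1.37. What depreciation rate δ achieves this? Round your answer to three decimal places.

δ ≈ 0.058

In steady state, investment equals break-even investment: s·k^α = (n + δ)·k.
Since y* = [s/(n + δ)]^(α/(1−α)), we have s/(n + δ) = (y*)^((1−α)/α) = 1.37^1.6316 = 1.6714.
Therefore n + δ = s / 1.6714 = 0.15 / 1.6714 = 0.0897, so δ = 0.0897 − 0.032 = 0.0577.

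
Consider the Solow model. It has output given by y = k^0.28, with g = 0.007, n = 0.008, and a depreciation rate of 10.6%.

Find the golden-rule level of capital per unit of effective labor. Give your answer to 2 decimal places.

The golden rule sets f'(k) = n + g + δ, i.e. α·k^(α−1) = n + g + δ.
So k^(1−α) = α / (n + g + δ) = 0.28 / 0.121 = 2.3140.
k_gold = 2.3140^(1/0.72) ≈ 3.2067

k_gold ≈ 3.21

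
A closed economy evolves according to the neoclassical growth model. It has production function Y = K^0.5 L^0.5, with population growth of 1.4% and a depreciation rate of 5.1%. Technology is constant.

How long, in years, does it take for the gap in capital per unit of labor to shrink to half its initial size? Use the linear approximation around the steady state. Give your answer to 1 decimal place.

Near the steady state the convergence rate is λ = (1 − α)(n + δ).
λ = (1 − 0.5) × 0.065 = 0.5 × 0.065 = 0.0325
Half-life = ln 2 / λ = 0.6931 / 0.0325 ≈ 21.33 years

half-life ≈ 21.3 years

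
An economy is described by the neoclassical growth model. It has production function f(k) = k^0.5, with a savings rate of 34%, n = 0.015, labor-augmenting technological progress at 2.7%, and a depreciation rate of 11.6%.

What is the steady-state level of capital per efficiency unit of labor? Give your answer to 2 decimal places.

Steady state requires s·f(k) = (n + g + δ)·k, i.e. s·k^α = (n + g + δ)·k.
Dividing both sides by k: k^(1−α) = s / (n + g + δ).
k^0.5 = 0.34 / (0.015 + 0.027 + 0.116) = 0.34 / 0.158 = 2.1519
k* = 2.1519^(1/0.5) ≈ 4.6307

k* ≈ 4.63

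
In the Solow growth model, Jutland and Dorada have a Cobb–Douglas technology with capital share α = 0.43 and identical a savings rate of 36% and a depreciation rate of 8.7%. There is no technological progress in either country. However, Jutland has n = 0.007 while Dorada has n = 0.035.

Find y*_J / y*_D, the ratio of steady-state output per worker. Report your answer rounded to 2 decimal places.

Steady-state y* = [s/(n + δ)]^(α/(1−α)), so the ratio is [ (s_J/(n + δ)_J) / (s_D/(n + δ)_D) ]^0.7544.
s_J/(n + δ)_J = 0.36/0.094 = 3.8298; s_D/(n + δ)_D = 0.36/0.122 = 2.9508.
Ratio = (3.8298/2.9508)^0.7544 = 1.2979^0.7544 ≈ 1.2174

y*_J / y*_D ≈ 1.22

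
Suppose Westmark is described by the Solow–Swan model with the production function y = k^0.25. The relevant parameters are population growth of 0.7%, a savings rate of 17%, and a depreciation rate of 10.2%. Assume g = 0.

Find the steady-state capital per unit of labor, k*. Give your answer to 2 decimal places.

At the steady state, Δk = 0, so s·k^α = (n + δ)·k.
Dividing both sides by k: k^(1−α) = s / (n + δ).
k^0.75 = 0.17 / (0.007 + 0.102) = 0.17 / 0.109 = 1.5596
k* = 1.5596^(1/0.75) ≈ 1.8086

k* = 1.81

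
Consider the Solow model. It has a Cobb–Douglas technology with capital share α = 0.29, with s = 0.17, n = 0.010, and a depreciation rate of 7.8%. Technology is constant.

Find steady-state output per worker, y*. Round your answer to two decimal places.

In steady state, investment equals break-even investment: s·k^α = (n + δ)·k.
Dividing both sides by k: k^(1−α) = s / (n + δ).
k^0.71 = 0.17 / (0.010 + 0.078) = 0.17 / 0.088 = 1.9318
k* = 1.9318^(1/0.71) ≈ 2.5279
y* = (k*)^α = 2.5279^0.29 ≈ 1.3086

y* ≈ 1.31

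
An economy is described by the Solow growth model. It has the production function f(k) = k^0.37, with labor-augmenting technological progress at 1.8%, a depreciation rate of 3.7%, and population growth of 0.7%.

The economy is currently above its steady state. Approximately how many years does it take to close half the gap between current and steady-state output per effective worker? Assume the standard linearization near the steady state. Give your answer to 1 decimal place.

t_½ ≈ 17.7 years

Near the steady state the convergence rate is λ = (1 − α)(n + g + δ).
λ = (1 − 0.37) × 0.062 = 0.63 × 0.062 = 0.03906
Half-life = ln 2 / λ = 0.6931 / 0.03906 ≈ 17.74 years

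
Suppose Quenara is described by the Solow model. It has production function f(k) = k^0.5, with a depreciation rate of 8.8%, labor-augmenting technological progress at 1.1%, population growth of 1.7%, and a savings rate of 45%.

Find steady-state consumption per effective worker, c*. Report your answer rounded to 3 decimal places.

c* ≈ 2.134

In steady state, investment equals break-even investment: s·k^α = (n + g + δ)·k.
Rearranging, k^(1−α) = s / (n + g + δ).
k^0.5 = 0.45 / (0.017 + 0.011 + 0.088) = 0.45 / 0.116 = 3.8793
k* = 3.8793^(1/0.5) ≈ 15.0490
y* = (k*)^α = 15.0490^0.5 ≈ 3.8793
c* = (1 − s)·y* = (1 − 0.45) × 3.8793 ≈ 2.1336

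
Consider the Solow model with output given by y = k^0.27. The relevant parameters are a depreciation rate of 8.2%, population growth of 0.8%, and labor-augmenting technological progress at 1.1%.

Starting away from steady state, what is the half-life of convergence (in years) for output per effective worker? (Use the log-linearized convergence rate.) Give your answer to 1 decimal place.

half-life ≈ 9.4 years

Near the steady state the convergence rate is λ = (1 − α)(n + g + δ).
λ = (1 − 0.27) × 0.101 = 0.73 × 0.101 = 0.07373
Half-life = ln 2 / λ = 0.6931 / 0.07373 ≈ 9.40 years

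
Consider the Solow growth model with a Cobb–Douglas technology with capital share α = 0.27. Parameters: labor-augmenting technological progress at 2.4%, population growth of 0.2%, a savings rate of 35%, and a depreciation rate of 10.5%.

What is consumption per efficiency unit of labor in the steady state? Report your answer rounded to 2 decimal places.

c* ≈ 0.93

Steady state requires s·f(k) = (n + g + δ)·k, i.e. s·k^α = (n + g + δ)·k.
Dividing both sides by k: k^(1−α) = s / (n + g + δ).
k^0.73 = 0.35 / (0.002 + 0.024 + 0.105) = 0.35 / 0.131 = 2.6718
k* = 2.6718^(1/0.73) ≈ 3.8429
y* = (k*)^α = 3.8429^0.27 ≈ 1.4383
c* = (1 − s)·y* = (1 − 0.35) × 1.4383 ≈ 0.9349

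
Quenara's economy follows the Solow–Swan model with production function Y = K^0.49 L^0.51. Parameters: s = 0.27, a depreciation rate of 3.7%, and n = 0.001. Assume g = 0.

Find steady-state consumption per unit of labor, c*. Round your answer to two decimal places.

At the steady state, Δk = 0, so s·k^α = (n + δ)·k.
Rearranging, k^(1−α) = s / (n + δ).
k^0.51 = 0.27 / (0.001 + 0.037) = 0.27 / 0.038 = 7.1053
k* = 7.1053^(1/0.51) ≈ 46.7487
y* = (k*)^α = 46.7487^0.49 ≈ 6.5794
c* = (1 − s)·y* = (1 − 0.27) × 6.5794 ≈ 4.8030

c* ≈ 4.80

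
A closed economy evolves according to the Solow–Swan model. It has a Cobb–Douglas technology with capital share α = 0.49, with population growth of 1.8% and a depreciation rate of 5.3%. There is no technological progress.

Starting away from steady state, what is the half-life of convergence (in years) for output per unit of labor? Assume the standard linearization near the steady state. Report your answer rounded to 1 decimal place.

half-life ≈ 19.1 years

Near the steady state the convergence rate is λ = (1 − α)(n + δ).
λ = (1 − 0.49) × 0.071 = 0.51 × 0.071 = 0.03621
Half-life = ln 2 / λ = 0.6931 / 0.03621 ≈ 19.14 years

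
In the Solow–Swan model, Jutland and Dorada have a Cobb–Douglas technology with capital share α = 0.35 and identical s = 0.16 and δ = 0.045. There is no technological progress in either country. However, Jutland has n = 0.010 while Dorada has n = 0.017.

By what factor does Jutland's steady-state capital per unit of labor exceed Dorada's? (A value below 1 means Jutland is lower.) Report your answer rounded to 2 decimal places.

k*_J / k*_D ≈ 1.20

Steady-state k* = [s/(n + δ)]^(1/(1−α)), so the ratio is [ (s_J/(n + δ)_J) / (s_D/(n + δ)_D) ]^1.5385.
s_J/(n + δ)_J = 0.16/0.055 = 2.9091; s_D/(n + δ)_D = 0.16/0.062 = 2.5806.
Ratio = (2.9091/2.5806)^1.5385 = 1.1273^1.5385 ≈ 1.2024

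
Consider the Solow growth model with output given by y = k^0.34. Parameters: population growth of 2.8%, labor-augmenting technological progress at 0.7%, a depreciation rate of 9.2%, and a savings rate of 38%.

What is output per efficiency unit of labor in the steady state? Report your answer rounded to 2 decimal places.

y* = 1.76

At the steady state, Δk = 0, so s·k^α = (n + g + δ)·k.
Dividing both sides by k: k^(1−α) = s / (n + g + δ).
k^0.66 = 0.38 / (0.028 + 0.007 + 0.092) = 0.38 / 0.127 = 2.9921
k* = 2.9921^(1/0.66) ≈ 5.2623
y* = (k*)^α = 5.2623^0.34 ≈ 1.7587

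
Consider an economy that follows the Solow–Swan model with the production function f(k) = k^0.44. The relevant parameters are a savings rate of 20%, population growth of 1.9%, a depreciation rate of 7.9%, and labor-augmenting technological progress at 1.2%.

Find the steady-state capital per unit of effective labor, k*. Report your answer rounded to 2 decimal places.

At the steady state, Δk = 0, so s·k^α = (n + g + δ)·k.
Rearranging, k^(1−α) = s / (n + g + δ).
k^0.56 = 0.20 / (0.019 + 0.012 + 0.079) = 0.20 / 0.110 = 1.8182
k* = 1.8182^(1/0.56) ≈ 2.9083

k* ≈ 2.91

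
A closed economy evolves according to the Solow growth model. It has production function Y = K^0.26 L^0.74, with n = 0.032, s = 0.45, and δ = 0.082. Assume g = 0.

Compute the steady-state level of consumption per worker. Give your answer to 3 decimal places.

At the steady state, Δk = 0, so s·k^α = (n + δ)·k.
Rearranging, k^(1−α) = s / (n + δ).
k^0.74 = 0.45 / (0.032 + 0.082) = 0.45 / 0.114 = 3.9474
k* = 3.9474^(1/0.74) ≈ 6.3948
y* = (k*)^α = 6.3948^0.26 ≈ 1.6200
c* = (1 − s)·y* = (1 − 0.45) × 1.6200 ≈ 0.8910

c* = 0.891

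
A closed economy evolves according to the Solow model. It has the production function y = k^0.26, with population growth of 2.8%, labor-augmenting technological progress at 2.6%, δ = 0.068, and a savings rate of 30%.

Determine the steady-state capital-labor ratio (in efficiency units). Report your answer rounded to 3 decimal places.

At the steady state, Δk = 0, so s·k^α = (n + g + δ)·k.
Dividing both sides by k: k^(1−α) = s / (n + g + δ).
k^0.74 = 0.30 / (0.028 + 0.026 + 0.068) = 0.30 / 0.122 = 2.4590
k* = 2.4590^(1/0.74) ≈ 3.3733

k* ≈ 3.373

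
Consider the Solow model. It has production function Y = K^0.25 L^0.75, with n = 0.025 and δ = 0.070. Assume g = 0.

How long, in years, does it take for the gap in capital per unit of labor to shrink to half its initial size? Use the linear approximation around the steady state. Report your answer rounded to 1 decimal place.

Near the steady state the convergence rate is λ = (1 − α)(n + δ).
λ = (1 − 0.25) × 0.095 = 0.75 × 0.095 = 0.07125
Half-life = ln 2 / λ = 0.6931 / 0.07125 ≈ 9.73 years

about 9.7 years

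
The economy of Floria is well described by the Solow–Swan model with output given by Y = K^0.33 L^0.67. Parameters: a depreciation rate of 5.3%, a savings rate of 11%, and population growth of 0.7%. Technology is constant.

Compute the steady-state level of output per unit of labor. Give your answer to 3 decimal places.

Steady state requires s·f(k) = (n + δ)·k, i.e. s·k^α = (n + δ)·k.
Rearranging, k^(1−α) = s / (n + δ).
k^0.67 = 0.11 / (0.007 + 0.053) = 0.11 / 0.060 = 1.8333
k* = 1.8333^(1/0.67) ≈ 2.4711
y* = (k*)^α = 2.4711^0.33 ≈ 1.3479

y* = 1.348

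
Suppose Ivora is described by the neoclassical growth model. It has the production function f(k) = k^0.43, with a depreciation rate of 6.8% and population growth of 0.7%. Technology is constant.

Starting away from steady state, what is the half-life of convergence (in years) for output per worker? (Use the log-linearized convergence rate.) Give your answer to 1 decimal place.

Near the steady state the convergence rate is λ = (1 − α)(n + δ).
λ = (1 − 0.43) × 0.075 = 0.57 × 0.075 = 0.04275
Half-life = ln 2 / λ = 0.6931 / 0.04275 ≈ 16.21 years

t_½ ≈ 16.2 years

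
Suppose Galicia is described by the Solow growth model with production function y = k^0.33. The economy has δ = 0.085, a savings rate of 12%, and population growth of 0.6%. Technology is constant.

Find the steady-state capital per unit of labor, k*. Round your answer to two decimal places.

k* = 1.51

Steady state requires s·f(k) = (n + δ)·k, i.e. s·k^α = (n + δ)·k.
Dividing both sides by k: k^(1−α) = s / (n + δ).
k^0.67 = 0.12 / (0.006 + 0.085) = 0.12 / 0.091 = 1.3187
k* = 1.3187^(1/0.67) ≈ 1.5112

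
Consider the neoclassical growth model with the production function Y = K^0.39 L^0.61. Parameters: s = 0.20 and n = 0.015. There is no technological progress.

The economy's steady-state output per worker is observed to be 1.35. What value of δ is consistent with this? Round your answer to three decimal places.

At the steady state, Δk = 0, so s·k^α = (n + δ)·k.
Since y* = [s/(n + δ)]^(α/(1−α)), we have s/(n + δ) = (y*)^((1−α)/α) = 1.35^1.5641 = 1.5990.
Therefore n + δ = s / 1.5990 = 0.20 / 1.5990 = 0.1251, so δ = 0.1251 − 0.015 = 0.1101.

δ ≈ 0.110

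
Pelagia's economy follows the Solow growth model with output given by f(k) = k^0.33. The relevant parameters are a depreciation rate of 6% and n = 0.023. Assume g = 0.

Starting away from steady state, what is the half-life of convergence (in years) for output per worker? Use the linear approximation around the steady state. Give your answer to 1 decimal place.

Near the steady state the convergence rate is λ = (1 − α)(n + δ).
λ = (1 − 0.33) × 0.083 = 0.67 × 0.083 = 0.05561
Half-life = ln 2 / λ = 0.6931 / 0.05561 ≈ 12.46 years

t_½ ≈ 12.5 years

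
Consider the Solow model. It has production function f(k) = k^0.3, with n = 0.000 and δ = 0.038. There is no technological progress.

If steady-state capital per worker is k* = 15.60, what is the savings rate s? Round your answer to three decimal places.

In steady state, investment equals break-even investment: s·k^α = (n + δ)·k.
So s / (n + δ) = (k*)^(1−α) = 15.60^0.7 = 6.8421.
Therefore s = 6.8421 × (n + δ) = 6.8421 × 0.038 = 0.2600.

s ≈ 0.260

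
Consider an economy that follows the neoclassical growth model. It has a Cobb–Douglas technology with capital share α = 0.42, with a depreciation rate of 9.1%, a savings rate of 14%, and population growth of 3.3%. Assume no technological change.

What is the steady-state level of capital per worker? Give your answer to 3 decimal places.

In steady state, investment equals break-even investment: s·k^α = (n + δ)·k.
Rearranging, k^(1−α) = s / (n + δ).
k^0.58 = 0.14 / (0.033 + 0.091) = 0.14 / 0.124 = 1.1290
k* = 1.1290^(1/0.58) ≈ 1.2327

k* = 1.233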